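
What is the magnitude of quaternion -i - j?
√2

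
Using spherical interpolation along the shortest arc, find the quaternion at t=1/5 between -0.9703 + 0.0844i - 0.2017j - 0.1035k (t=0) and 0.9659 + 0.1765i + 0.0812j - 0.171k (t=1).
-0.982 + 0.032i - 0.1796j - 0.0485k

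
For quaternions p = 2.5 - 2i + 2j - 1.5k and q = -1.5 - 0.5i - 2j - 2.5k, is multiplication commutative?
No: pq = -4.5 - 6.25i - 12.25j + k ≠ -4.5 + 9.75i - 3.75j - 9k = qp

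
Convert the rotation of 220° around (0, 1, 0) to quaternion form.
-0.342 + 0.9397j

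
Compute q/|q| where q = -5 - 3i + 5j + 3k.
-0.6063 - 0.3638i + 0.6063j + 0.3638k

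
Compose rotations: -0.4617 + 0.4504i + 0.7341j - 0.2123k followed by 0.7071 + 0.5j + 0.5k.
-0.5874 - 0.1547i + 0.5134j - 0.6062k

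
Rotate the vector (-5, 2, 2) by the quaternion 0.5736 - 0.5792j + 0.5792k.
(-0.948, -4.006, -4.006)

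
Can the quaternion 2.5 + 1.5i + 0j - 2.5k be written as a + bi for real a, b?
No. The quaternion 2.5 + 1.5i - 2.5k has j-coefficient y = 0 and k-coefficient z = -2.5, not both zero, so it does not lie in the complex subalgebra spanned by 1 and i.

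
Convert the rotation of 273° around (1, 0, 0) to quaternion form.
-0.7254 + 0.6884i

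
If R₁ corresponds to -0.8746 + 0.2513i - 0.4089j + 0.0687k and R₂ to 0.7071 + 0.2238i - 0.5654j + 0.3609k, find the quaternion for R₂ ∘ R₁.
-0.9307 + 0.0907i + 0.2807j - 0.2165k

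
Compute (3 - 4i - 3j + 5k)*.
3 + 4i + 3j - 5k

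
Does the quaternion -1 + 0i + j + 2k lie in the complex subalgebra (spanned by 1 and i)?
No. The quaternion -1 + j + 2k has j-coefficient y = 1 and k-coefficient z = 2, not both zero, so it does not lie in the complex subalgebra spanned by 1 and i.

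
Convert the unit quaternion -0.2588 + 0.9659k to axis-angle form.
axis = (0, 0, 1), θ = 7π/6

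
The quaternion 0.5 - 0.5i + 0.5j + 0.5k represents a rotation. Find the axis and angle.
axis = (-√3/3, √3/3, √3/3), θ = 2π/3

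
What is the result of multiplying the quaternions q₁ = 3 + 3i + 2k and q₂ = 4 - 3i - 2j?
21 + 7i - 12j + 2k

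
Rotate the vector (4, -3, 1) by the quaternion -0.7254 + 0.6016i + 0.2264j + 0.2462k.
(1.184, 0.18, 4.956)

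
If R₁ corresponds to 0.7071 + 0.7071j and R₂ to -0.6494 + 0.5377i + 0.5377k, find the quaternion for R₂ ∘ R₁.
-0.4592 - 0.4592j + 0.7604k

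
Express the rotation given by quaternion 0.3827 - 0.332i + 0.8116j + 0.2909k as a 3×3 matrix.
[[-0.4866, -0.7616, 0.428], [-0.3162, 0.6103, 0.7263], [-0.8144, 0.2181, -0.5378]]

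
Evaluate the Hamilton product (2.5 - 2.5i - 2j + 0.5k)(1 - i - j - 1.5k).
-1.25 - 1.5i - 8.75j - 2.75k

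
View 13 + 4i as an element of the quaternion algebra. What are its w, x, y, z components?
13 + 4i + 0j + 0k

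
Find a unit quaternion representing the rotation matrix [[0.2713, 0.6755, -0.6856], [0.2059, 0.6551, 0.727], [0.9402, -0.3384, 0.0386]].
0.7009 - 0.38i - 0.5799j - 0.1675k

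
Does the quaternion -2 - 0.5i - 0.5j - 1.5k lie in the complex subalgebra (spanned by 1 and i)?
No. The quaternion -2 - 0.5i - 0.5j - 1.5k has j-coefficient y = -0.5 and k-coefficient z = -1.5, not both zero, so it does not lie in the complex subalgebra spanned by 1 and i.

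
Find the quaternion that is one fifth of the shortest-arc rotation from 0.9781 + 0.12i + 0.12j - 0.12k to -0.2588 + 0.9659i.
0.9738 - 0.1653i + 0.1104j - 0.1104k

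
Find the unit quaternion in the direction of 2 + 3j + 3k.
0.4264 + 0.6396j + 0.6396k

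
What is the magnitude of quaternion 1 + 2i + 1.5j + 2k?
3.354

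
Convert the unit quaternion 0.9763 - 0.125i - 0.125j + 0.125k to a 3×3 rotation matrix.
[[0.9375, -0.2128, -0.2753], [0.2753, 0.9375, 0.2128], [0.2128, -0.2753, 0.9375]]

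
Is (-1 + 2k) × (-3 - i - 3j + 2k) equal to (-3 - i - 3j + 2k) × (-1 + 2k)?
No: pq = -1 + 7i + j - 8k ≠ -1 - 5i + 5j - 8k = qp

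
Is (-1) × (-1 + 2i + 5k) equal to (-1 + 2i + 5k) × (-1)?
Yes: pq = qp = 1 - 2i - 5k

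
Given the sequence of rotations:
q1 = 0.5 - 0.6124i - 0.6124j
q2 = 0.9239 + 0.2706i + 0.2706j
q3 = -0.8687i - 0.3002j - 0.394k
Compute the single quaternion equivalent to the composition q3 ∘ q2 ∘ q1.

q2 · q1 = 0.7934 - 0.4305i - 0.4305j
q3 · q2 · q1 = -0.5032 - 0.8588i - 0.0686j - 0.0679k
-0.5032 - 0.8588i - 0.0686j - 0.0679k


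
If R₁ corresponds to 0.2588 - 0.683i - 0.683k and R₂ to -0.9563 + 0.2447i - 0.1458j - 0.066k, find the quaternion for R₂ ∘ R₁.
-0.1254 + 0.8161i + 0.1745j + 0.5365k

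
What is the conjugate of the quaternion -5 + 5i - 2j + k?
-5 - 5i + 2j - k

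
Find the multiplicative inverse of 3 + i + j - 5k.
0.0833 - 0.0278i - 0.0278j + 0.1389k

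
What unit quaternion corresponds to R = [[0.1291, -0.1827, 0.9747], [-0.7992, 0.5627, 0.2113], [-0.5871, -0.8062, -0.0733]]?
0.6361 - 0.3999i + 0.6138j - 0.2423k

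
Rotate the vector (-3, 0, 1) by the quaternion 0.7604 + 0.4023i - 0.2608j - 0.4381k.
(-2.189, 2.245, 0.408)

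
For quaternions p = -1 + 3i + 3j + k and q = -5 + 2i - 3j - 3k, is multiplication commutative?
No: pq = 11 - 23i - j - 17k ≠ 11 - 11i - 23j + 13k = qp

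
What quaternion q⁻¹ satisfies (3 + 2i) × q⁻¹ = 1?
0.2308 - 0.1538i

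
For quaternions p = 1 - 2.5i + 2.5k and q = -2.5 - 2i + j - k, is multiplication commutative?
No: pq = -5 + 1.75i - 6.5j - 9.75k ≠ -5 + 6.75i + 8.5j - 4.75k = qp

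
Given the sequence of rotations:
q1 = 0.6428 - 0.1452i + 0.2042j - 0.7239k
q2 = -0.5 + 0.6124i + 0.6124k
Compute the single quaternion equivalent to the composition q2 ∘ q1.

q2 · q1 = 0.2108 + 0.3412i + 0.2523j + 0.8807k
0.2108 + 0.3412i + 0.2523j + 0.8807k


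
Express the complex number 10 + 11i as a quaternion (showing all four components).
10 + 11i + 0j + 0k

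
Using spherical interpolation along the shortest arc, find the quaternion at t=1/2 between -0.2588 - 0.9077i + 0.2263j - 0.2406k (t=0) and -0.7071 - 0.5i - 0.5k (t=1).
-0.5152 - 0.7509i + 0.1207j - 0.3951k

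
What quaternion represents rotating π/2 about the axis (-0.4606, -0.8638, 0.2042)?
0.7071 - 0.3257i - 0.6108j + 0.1444k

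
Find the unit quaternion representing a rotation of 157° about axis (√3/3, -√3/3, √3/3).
0.1994 + 0.5658i - 0.5658j + 0.5658k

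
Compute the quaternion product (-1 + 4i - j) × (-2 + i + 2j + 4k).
-13i - 16j + 5k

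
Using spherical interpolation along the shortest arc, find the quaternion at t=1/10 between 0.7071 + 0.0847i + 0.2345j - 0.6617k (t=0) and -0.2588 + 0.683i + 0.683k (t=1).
0.6864 - 0.0012i + 0.2176j - 0.6939k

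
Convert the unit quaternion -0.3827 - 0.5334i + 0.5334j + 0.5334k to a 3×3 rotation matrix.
[[-0.1381, -0.1608, -0.9773], [-0.9773, -0.1381, 0.1608], [-0.1608, 0.9773, -0.1381]]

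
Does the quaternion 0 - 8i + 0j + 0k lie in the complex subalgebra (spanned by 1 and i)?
Yes. The quaternion -8i has j- and k-coefficients y = z = 0, so it lies in the complex subalgebra spanned by 1 and i.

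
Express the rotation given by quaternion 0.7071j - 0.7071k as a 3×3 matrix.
[[-1, 0, 0], [0, 0, -1], [0, -1, 0]]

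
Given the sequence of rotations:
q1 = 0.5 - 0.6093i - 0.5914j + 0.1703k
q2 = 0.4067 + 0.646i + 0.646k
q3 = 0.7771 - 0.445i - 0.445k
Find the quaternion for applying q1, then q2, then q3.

q2 · q1 = 0.4869 + 0.4572i - 0.7441j + 0.0102k
q3 · q2 · q1 = 0.5864 - 0.1925i - 0.7772j + 0.1224k
0.5864 - 0.1925i - 0.7772j + 0.1224k


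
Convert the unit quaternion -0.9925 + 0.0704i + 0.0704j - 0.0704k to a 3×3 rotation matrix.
[[0.9802, -0.1298, -0.1497], [0.1497, 0.9802, 0.1298], [0.1298, -0.1497, 0.9802]]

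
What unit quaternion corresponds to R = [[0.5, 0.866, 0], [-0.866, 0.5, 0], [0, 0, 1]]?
0.866 - 0.5k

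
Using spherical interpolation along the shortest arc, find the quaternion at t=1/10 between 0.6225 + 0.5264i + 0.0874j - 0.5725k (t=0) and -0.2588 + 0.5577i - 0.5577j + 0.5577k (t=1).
0.6323 + 0.4285i + 0.1601j - 0.6252k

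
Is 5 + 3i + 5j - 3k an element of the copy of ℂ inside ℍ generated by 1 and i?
No. The quaternion 5 + 3i + 5j - 3k has j-coefficient y = 5 and k-coefficient z = -3, not both zero, so it does not lie in the complex subalgebra spanned by 1 and i.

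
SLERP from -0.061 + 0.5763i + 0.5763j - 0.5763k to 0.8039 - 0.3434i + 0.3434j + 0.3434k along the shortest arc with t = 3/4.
-0.7144 + 0.4893i - 0.1036j - 0.4893k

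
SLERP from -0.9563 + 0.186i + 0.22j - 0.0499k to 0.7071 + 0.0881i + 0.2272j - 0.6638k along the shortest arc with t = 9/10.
-0.768 - 0.06i - 0.1851j + 0.6102k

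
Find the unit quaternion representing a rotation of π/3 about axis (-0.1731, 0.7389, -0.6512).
0.866 - 0.0866i + 0.3695j - 0.3256k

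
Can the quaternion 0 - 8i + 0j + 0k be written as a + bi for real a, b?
Yes. The quaternion -8i has j- and k-coefficients y = z = 0, so it lies in the complex subalgebra spanned by 1 and i.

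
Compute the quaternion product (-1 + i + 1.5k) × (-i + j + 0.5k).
0.25 - 0.5i - 3j + 0.5k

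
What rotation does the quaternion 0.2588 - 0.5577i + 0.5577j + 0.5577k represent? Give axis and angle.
axis = (-√3/3, √3/3, √3/3), θ = 5π/6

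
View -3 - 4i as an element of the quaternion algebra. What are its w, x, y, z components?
-3 - 4i + 0j + 0k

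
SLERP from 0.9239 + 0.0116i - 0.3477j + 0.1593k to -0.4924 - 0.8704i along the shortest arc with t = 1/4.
0.909 + 0.2735i - 0.2859j + 0.131k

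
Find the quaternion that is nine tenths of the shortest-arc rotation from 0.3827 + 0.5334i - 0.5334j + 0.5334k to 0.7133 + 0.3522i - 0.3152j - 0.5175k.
0.725 + 0.4024i - 0.3674j - 0.4213k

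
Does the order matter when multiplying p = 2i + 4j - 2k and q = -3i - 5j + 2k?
Yes: pq = 30 - 2i + 2j + 2k ≠ 30 + 2i - 2j - 2k = qp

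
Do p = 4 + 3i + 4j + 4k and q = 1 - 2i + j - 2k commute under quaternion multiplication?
No: pq = 14 - 17i + 6j + 7k ≠ 14 + 7i + 10j - 15k = qp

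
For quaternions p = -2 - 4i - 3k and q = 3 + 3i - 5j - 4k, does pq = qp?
No: pq = -6 - 33i - 15j + 19k ≠ -6 - 3i + 35j - 21k = qp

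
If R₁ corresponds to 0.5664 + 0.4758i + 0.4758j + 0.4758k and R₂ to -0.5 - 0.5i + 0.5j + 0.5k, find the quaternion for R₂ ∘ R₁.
-0.5211 - 0.5211i + 0.5211j - 0.4305k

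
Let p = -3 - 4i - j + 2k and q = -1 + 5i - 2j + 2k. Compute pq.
17 - 9i + 25j + 5k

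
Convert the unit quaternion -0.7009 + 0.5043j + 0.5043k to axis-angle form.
axis = (0, √2/2, √2/2), θ = 269°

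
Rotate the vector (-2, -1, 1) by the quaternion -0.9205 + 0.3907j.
(-2.109, -1, -0.744)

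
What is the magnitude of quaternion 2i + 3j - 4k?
√29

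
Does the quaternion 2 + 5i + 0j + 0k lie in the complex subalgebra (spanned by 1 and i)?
Yes. The quaternion 2 + 5i has j- and k-coefficients y = z = 0, so it lies in the complex subalgebra spanned by 1 and i.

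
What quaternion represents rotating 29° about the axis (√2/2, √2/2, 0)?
0.9681 + 0.177i + 0.177j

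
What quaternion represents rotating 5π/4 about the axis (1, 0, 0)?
-0.3827 + 0.9239i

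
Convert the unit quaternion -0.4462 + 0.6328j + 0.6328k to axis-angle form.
axis = (0, √2/2, √2/2), θ = 233°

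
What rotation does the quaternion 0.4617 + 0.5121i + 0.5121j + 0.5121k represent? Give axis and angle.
axis = (√3/3, √3/3, √3/3), θ = 125°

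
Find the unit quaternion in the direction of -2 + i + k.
-0.8165 + 0.4082i + 0.4082k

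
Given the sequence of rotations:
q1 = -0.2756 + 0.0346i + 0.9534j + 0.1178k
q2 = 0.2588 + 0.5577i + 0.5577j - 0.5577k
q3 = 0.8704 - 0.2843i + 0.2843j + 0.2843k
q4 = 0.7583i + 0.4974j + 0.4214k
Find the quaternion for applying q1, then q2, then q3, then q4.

q2 · q1 = -0.5566 + 0.4527i + 0.008j + 0.6966k
q3 · q2 · q1 = -0.5561 + 0.748i + 0.1755j + 0.3171k
q4 · q3 · q2 · q1 = -0.7881 - 0.3379i - 0.2019j - 0.4733k
-0.7881 - 0.3379i - 0.2019j - 0.4733k


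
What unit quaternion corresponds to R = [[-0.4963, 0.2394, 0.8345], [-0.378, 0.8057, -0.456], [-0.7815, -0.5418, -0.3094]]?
0.5 - 0.0429i + 0.808j - 0.3087k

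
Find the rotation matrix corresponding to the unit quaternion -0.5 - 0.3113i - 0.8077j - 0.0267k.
[[-0.3062, 0.4762, 0.8243], [0.5296, 0.8048, -0.2682], [-0.7911, 0.3544, -0.4986]]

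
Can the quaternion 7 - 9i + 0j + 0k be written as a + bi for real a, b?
Yes. The quaternion 7 - 9i has j- and k-coefficients y = z = 0, so it lies in the complex subalgebra spanned by 1 and i.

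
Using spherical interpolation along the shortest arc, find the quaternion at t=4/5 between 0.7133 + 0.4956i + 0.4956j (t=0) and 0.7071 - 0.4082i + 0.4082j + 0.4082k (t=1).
0.7773 - 0.2313i + 0.4688j + 0.35k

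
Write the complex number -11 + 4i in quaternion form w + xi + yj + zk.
-11 + 4i + 0j + 0k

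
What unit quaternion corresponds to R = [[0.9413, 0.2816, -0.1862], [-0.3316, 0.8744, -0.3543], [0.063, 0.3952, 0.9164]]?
0.9659 + 0.194i - 0.0645j - 0.1587k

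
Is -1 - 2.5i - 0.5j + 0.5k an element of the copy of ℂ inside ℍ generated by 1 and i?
No. The quaternion -1 - 2.5i - 0.5j + 0.5k has j-coefficient y = -0.5 and k-coefficient z = 0.5, not both zero, so it does not lie in the complex subalgebra spanned by 1 and i.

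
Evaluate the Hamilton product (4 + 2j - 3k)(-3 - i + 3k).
-3 + 2i - 3j + 23k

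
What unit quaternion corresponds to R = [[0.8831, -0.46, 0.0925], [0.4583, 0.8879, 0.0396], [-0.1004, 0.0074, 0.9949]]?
0.9703 - 0.0083i + 0.0497j + 0.2366k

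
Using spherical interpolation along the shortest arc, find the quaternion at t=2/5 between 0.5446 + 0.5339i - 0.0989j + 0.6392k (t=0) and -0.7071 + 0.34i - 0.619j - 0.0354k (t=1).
0.7943 + 0.2205i + 0.2596j + 0.503k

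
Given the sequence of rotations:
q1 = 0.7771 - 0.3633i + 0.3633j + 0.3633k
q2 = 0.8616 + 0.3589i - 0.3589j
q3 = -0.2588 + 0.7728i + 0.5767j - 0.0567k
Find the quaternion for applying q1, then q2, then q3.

q2 · q1 = 0.9303 - 0.1645i - 0.0963j + 0.313k
q3 · q2 · q1 = -0.0404 + 0.9366i + 0.3289j - 0.1133k
-0.0404 + 0.9366i + 0.3289j - 0.1133k


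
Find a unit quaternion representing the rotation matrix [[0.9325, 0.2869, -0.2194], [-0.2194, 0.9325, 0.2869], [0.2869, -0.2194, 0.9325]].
0.9744 - 0.1299i - 0.1299j - 0.1299k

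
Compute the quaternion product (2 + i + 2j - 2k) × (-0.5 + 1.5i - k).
-4.5 + 0.5i - 3j - 4k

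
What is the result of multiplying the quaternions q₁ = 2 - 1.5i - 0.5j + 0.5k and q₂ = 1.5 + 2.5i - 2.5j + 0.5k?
5.25 + 3.75i - 3.75j + 6.75k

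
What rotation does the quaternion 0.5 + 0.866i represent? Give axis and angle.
axis = (1, 0, 0), θ = 2π/3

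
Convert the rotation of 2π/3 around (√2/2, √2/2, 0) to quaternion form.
0.5 + 0.6124i + 0.6124j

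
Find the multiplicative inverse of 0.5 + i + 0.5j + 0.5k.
0.2857 - 0.5714i - 0.2857j - 0.2857k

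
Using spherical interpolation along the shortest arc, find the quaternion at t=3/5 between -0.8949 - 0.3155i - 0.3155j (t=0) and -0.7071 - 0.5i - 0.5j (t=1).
-0.7923 - 0.4314i - 0.4314j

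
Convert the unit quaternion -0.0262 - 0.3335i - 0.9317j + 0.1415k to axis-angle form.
axis = (-0.3336, -0.932, 0.1415), θ = 183°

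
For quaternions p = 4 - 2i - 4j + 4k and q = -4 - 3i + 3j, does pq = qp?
No: pq = -10 - 16i + 16j - 34k ≠ -10 + 8i + 40j + 2k = qp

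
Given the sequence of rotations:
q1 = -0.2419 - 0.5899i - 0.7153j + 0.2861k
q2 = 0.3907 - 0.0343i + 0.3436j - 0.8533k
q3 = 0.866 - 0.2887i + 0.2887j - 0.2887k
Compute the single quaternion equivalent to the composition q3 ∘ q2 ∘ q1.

q2 · q1 = 0.3752 - 0.7342i + 0.1506j + 0.5454k
q3 · q2 · q1 = 0.2269 - 0.5432i + 0.6082j + 0.5325k
0.2269 - 0.5432i + 0.6082j + 0.5325k


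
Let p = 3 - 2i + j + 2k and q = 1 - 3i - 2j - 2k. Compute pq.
3 - 9i - 15j + 3k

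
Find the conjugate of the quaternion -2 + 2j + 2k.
-2 - 2j - 2k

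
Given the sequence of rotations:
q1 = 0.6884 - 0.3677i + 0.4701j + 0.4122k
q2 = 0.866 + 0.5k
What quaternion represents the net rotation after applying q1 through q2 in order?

q2 · q1 = 0.3901 - 0.5535i + 0.2233j + 0.7012k
0.3901 - 0.5535i + 0.2233j + 0.7012k


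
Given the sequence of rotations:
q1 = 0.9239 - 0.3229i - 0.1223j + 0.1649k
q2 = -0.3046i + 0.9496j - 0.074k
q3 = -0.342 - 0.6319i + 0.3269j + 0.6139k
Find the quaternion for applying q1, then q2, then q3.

q2 · q1 = 0.03 - 0.1339i + 0.9515j + 0.2755k
q3 · q2 · q1 = -0.575 - 0.4672i - 0.2237j - 0.6333k
-0.575 - 0.4672i - 0.2237j - 0.6333k


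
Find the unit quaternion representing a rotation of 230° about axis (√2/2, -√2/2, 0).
-0.4226 + 0.6409i - 0.6409j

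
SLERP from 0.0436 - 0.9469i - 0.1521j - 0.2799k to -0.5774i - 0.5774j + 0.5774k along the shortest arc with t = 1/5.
0.0376 - 0.9564i - 0.2713j - 0.1011k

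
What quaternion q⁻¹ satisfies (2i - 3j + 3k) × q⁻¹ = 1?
-0.0909i + 0.1364j - 0.1364k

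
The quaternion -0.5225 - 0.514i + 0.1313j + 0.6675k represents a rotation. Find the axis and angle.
axis = (-0.6028, 0.154, 0.7829), θ = 243°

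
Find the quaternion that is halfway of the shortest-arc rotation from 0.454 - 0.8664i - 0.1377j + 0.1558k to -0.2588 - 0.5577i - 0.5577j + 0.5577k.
0.1116 - 0.8143i - 0.3976j + 0.408k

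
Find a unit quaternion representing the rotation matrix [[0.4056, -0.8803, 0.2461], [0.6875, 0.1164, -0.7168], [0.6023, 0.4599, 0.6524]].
0.7373 + 0.399i - 0.1208j + 0.5316k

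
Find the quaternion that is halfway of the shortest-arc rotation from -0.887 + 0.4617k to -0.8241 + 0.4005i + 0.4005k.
-0.8741 + 0.2046i + 0.4405k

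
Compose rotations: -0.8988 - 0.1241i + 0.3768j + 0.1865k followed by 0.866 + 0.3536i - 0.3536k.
-0.6685 - 0.292i + 0.3042j + 0.6126k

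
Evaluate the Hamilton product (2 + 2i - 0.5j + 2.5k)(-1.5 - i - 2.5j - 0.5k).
-1 + 1.5i - 5.75j - 10.25k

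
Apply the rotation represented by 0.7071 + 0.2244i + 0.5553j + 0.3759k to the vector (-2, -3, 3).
(3.508, -3.111, -0.124)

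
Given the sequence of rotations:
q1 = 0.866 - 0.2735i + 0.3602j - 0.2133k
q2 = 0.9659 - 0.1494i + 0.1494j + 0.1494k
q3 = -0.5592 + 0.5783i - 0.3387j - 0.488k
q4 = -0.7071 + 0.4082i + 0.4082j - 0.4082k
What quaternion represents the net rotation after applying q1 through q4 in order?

q2 · q1 = 0.7737 - 0.4792i + 0.4046j - 0.0896k
q3 · q2 · q1 = -0.0622 + 0.9432i - 0.2026j - 0.2558k
q4 · q3 · q2 · q1 = -0.3627 - 0.8794i - 0.1627j - 0.2614k
-0.3627 - 0.8794i - 0.1627j - 0.2614k


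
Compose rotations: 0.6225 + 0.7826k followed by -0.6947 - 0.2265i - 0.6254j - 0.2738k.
-0.2182 - 0.6304i - 0.2121j - 0.7141k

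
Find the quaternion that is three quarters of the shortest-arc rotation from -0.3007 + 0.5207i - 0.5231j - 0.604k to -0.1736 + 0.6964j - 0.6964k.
-0.2635 + 0.1872i + 0.4351j - 0.8404k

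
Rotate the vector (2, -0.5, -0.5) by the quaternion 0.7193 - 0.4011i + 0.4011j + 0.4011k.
(1.035, -0.117, -1.848)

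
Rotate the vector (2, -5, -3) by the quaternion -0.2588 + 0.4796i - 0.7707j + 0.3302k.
(-0.117, -2.648, 5.566)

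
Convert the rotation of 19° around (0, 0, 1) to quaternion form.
0.9863 + 0.165k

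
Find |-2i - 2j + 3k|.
√17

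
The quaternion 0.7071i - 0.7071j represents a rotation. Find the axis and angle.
axis = (√2/2, -√2/2, 0), θ = π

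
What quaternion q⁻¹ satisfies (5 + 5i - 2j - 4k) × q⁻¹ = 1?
0.0714 - 0.0714i + 0.0286j + 0.0571k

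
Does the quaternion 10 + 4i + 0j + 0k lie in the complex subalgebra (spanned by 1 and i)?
Yes. The quaternion 10 + 4i has j- and k-coefficients y = z = 0, so it lies in the complex subalgebra spanned by 1 and i.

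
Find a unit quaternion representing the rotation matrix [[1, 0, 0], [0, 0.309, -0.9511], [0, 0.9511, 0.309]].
0.809 + 0.5878i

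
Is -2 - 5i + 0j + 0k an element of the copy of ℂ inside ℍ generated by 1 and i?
Yes. The quaternion -2 - 5i has j- and k-coefficients y = z = 0, so it lies in the complex subalgebra spanned by 1 and i.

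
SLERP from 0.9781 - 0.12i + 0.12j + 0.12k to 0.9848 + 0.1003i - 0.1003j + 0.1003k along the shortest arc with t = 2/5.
0.9925 - 0.0321i + 0.0321j + 0.1134k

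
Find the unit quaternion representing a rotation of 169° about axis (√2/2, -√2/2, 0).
0.0958 + 0.7039i - 0.7039j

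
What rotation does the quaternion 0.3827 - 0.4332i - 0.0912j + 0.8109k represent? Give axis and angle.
axis = (-0.4689, -0.0987, 0.8777), θ = 3π/4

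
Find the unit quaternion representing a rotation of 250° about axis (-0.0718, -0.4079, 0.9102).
-0.5736 - 0.0588i - 0.3341j + 0.7456k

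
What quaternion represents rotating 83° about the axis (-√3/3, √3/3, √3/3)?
0.749 - 0.3826i + 0.3826j + 0.3826k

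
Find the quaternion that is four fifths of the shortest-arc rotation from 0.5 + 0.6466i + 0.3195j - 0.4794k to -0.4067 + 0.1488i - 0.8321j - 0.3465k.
0.5061 + 0.043i + 0.8419j + 0.1821k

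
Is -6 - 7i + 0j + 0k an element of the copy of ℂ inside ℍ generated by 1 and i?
Yes. The quaternion -6 - 7i has j- and k-coefficients y = z = 0, so it lies in the complex subalgebra spanned by 1 and i.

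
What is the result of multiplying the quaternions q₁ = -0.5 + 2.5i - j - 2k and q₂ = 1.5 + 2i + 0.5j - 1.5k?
-8.25 + 5.25i - 2j + k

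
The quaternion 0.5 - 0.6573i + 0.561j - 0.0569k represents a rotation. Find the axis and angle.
axis = (-0.759, 0.6478, -0.0657), θ = 2π/3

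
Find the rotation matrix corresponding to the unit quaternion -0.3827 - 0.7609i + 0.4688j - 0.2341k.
[[0.4508, -0.8926, -0.0026], [-0.5342, -0.2675, -0.8019], [0.7151, 0.3629, -0.5975]]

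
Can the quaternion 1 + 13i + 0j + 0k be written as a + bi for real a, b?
Yes. The quaternion 1 + 13i has j- and k-coefficients y = z = 0, so it lies in the complex subalgebra spanned by 1 and i.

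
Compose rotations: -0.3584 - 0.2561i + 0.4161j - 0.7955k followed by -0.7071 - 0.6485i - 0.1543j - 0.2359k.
-0.0361 + 0.6344i - 0.6944j + 0.3377k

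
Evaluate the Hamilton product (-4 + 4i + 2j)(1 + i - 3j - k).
-2 - 2i + 18j - 10k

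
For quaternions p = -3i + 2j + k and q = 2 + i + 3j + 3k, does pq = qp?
No: pq = -6 - 3i + 14j - 9k ≠ -6 - 9i - 6j + 13k = qp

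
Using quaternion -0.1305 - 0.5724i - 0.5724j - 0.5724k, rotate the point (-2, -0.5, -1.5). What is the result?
(-0.839, -2.213, -0.948)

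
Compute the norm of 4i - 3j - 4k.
√41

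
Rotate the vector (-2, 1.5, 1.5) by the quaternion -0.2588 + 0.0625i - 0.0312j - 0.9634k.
(0.806, -2.147, 1.8)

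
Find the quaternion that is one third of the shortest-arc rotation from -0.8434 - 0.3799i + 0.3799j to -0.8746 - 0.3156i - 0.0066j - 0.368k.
-0.883 - 0.3704i + 0.2581j - 0.1283k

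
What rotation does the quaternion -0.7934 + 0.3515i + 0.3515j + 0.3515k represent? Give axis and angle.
axis = (√3/3, √3/3, √3/3), θ = 285°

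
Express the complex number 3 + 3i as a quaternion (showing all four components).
3 + 3i + 0j + 0k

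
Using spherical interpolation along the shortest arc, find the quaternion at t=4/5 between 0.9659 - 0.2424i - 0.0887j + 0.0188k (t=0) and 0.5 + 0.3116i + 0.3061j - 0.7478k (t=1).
0.6851 + 0.212i + 0.2463j - 0.652k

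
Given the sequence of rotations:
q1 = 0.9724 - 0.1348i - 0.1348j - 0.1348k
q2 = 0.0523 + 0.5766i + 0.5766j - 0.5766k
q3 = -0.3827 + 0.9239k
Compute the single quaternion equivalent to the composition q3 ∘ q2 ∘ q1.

q2 · q1 = 0.1286 + 0.3982i + 0.7091j - 0.5677k
q3 · q2 · q1 = 0.4753 - 0.8075i + 0.0965j + 0.3361k
0.4753 - 0.8075i + 0.0965j + 0.3361k


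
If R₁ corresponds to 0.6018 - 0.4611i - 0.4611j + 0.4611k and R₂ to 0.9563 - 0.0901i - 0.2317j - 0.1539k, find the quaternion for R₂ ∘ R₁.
0.4981 - 0.673i - 0.4679j + 0.283k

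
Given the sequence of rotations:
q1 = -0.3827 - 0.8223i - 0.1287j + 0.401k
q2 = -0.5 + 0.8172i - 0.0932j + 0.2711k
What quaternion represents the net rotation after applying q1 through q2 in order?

q2 · q1 = 0.7426 + 0.0959i - 0.4506j - 0.4861k
0.7426 + 0.0959i - 0.4506j - 0.4861k


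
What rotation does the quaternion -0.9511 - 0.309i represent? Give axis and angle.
axis = (-1, 0, 0), θ = 324°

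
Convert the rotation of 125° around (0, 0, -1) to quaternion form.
0.4617 - 0.887k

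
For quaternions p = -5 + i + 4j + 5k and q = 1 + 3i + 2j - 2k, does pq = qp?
No: pq = -6 - 32i + 11j + 5k ≠ -6 + 4i - 23j + 25k = qp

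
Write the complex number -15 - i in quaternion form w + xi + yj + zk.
-15 - i + 0j + 0k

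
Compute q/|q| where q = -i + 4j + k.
-0.2357i + 0.9428j + 0.2357k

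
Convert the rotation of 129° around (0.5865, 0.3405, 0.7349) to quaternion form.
0.4305 + 0.5294i + 0.3073j + 0.6633k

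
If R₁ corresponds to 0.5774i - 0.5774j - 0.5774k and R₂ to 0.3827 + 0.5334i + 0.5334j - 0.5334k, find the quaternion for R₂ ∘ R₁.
-0.308 - 0.395i - 0.221j - 0.8369k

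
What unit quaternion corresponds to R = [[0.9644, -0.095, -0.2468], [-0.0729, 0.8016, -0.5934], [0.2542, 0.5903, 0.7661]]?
0.9397 + 0.3149i - 0.1333j + 0.0059k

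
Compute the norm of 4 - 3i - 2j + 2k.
√33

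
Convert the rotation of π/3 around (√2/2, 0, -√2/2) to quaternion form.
0.866 + 0.3536i - 0.3536k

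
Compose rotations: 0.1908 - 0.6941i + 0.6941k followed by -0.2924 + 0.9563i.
0.608 + 0.3854i - 0.6638j - 0.203k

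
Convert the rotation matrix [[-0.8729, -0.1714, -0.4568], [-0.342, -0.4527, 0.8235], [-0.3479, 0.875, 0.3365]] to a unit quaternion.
-0.0523 - 0.2466i + 0.5205j + 0.8158k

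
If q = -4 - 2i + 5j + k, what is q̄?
-4 + 2i - 5j - k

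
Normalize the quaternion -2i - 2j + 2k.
-0.5774i - 0.5774j + 0.5774k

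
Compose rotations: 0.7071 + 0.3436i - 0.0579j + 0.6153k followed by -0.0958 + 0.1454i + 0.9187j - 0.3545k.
0.1536 + 0.6146i + 0.4439j - 0.6337k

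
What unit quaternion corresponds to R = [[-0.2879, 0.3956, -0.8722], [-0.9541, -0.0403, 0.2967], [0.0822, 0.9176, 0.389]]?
0.515 + 0.3014i - 0.4633j - 0.6552k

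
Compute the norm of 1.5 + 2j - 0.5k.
2.55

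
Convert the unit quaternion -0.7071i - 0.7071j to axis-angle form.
axis = (-√2/2, -√2/2, 0), θ = π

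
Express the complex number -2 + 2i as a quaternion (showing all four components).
-2 + 2i + 0j + 0k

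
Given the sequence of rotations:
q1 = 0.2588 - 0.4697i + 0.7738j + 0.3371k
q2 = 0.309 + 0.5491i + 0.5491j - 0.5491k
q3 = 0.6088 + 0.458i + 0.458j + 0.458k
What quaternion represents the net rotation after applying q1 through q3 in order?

q2 · q1 = 0.0981 + 0.607i + 0.454j + 0.6449k
q3 · q2 · q1 = -0.7216 + 0.5019i + 0.304j + 0.3675k
-0.7216 + 0.5019i + 0.304j + 0.3675k


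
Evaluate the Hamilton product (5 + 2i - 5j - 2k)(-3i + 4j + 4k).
34 - 27i + 18j + 13k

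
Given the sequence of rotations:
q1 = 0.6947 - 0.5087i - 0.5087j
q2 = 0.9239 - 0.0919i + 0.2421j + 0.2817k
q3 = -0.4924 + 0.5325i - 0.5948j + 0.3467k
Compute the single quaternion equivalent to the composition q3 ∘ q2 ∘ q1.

q2 · q1 = 0.7182 - 0.3905i - 0.4451j + 0.3656k
q3 · q2 · q1 = -0.5372 + 0.5116i - 0.5381j - 0.4003k
-0.5372 + 0.5116i - 0.5381j - 0.4003k


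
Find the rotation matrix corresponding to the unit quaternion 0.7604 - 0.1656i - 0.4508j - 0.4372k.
[[0.2113, 0.8142, -0.5408], [-0.5156, 0.5629, 0.646], [0.8304, 0.1423, 0.5387]]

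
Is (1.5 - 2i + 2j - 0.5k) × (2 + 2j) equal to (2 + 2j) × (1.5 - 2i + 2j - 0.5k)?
No: pq = -1 - 3i + 7j - 5k ≠ -1 - 5i + 7j + 3k = qp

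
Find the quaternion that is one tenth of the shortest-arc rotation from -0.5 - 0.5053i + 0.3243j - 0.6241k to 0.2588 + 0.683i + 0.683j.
-0.5136 - 0.5762i + 0.2178j - 0.5973k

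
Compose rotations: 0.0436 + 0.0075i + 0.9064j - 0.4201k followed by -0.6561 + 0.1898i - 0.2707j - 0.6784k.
-0.0697 + 0.732i - 0.5318j + 0.4201k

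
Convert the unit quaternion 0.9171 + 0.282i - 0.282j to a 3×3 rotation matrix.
[[0.841, -0.159, -0.5172], [-0.159, 0.841, -0.5172], [0.5172, 0.5172, 0.6819]]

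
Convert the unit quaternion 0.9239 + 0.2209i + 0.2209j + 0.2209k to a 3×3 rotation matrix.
[[0.8048, -0.3106, 0.5058], [0.5058, 0.8048, -0.3106], [-0.3106, 0.5058, 0.8048]]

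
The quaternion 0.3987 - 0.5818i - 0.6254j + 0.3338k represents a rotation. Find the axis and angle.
axis = (-0.6344, -0.6819, 0.364), θ = 133°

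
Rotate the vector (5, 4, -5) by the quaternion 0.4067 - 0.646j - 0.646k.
(1.383, -6.139, 5.139)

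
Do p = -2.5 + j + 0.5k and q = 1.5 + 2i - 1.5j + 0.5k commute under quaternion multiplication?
No: pq = -2.5 - 3.75i + 6.25j - 2.5k ≠ -2.5 - 6.25i + 4.25j + 1.5k = qp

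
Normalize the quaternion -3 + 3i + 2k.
-0.6396 + 0.6396i + 0.4264k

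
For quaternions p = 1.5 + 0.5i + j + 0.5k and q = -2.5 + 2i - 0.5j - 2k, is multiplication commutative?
No: pq = -3.25 - 1.25j - 6.5k ≠ -3.25 + 3.5i - 5.25j - 2k = qp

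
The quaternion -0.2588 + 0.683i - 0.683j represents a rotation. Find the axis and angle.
axis = (√2/2, -√2/2, 0), θ = 7π/6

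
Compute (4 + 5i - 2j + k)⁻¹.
0.087 - 0.1087i + 0.0435j - 0.0217k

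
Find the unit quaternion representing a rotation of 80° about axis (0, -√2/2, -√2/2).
0.766 - 0.4545j - 0.4545k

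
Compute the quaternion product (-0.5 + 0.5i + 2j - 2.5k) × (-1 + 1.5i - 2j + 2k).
8.75 - 2.25i - 5.75j - 2.5k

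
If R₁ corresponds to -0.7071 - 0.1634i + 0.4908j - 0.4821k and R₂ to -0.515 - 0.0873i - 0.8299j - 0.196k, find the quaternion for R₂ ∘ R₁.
0.6627 + 0.6422i + 0.324j + 0.2084k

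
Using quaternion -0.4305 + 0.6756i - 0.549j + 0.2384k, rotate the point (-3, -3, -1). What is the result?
(-0.036, 2.601, 3.498)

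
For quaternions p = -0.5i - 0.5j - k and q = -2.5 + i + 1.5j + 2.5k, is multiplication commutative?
No: pq = 3.75 + 1.5i + 1.5j + 2.25k ≠ 3.75 + i + j + 2.75k = qp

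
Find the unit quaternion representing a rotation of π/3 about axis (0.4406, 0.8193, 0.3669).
0.866 + 0.2203i + 0.4097j + 0.1835k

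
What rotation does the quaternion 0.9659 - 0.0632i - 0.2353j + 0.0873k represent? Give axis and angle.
axis = (-0.2442, -0.9092, 0.3373), θ = π/6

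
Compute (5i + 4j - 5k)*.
-5i - 4j + 5k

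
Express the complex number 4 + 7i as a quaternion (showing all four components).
4 + 7i + 0j + 0k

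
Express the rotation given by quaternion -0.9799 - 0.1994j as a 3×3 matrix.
[[0.9205, 0, 0.3908], [0, 1, 0], [-0.3908, 0, 0.9205]]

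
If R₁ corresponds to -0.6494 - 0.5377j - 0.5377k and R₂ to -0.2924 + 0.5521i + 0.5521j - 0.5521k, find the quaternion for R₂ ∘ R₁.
0.1899 - 0.9523i + 0.0956j + 0.2189k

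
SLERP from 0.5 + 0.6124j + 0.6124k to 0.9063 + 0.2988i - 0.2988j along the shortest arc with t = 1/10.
0.5994 + 0.0401i + 0.5449j + 0.585k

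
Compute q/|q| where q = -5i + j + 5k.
-0.7001i + 0.14j + 0.7001k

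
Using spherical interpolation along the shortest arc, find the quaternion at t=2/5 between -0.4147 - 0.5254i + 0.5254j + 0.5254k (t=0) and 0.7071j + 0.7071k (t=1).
-0.2639 - 0.3343i + 0.6398j + 0.6398k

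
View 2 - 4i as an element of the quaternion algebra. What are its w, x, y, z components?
2 - 4i + 0j + 0k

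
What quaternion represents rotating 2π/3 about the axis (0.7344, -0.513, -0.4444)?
0.5 + 0.636i - 0.4443j - 0.3849k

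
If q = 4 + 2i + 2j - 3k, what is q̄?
4 - 2i - 2j + 3k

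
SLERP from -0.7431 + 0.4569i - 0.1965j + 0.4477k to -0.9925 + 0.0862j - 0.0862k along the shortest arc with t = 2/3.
-0.9801 + 0.1687i - 0.0113j + 0.104k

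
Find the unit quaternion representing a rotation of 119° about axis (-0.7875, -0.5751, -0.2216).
0.5075 - 0.6785i - 0.4955j - 0.1909k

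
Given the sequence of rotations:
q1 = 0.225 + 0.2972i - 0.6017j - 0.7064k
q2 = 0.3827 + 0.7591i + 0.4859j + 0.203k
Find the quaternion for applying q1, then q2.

q2 · q1 = 0.2963 + 0.0634i + 0.4756j - 0.8258k
0.2963 + 0.0634i + 0.4756j - 0.8258k


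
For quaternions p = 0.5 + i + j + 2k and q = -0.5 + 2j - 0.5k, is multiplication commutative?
No: pq = -1.25 - 5i + j + 0.75k ≠ -1.25 + 4i - 3.25k = qp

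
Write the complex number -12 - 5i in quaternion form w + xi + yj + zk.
-12 - 5i + 0j + 0k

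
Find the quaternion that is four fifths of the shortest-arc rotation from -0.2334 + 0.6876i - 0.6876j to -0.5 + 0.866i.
-0.4669 + 0.8712i - 0.1518j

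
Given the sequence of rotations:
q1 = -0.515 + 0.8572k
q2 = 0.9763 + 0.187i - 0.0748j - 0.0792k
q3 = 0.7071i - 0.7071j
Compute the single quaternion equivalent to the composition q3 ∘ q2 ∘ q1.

q2 · q1 = -0.4349 - 0.1604i - 0.1218j + 0.8777k
q3 · q2 · q1 = 0.0273 - 0.9281i - 0.3131j - 0.1995k
0.0273 - 0.9281i - 0.3131j - 0.1995k


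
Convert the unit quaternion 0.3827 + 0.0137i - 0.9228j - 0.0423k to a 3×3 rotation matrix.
[[-0.7067, 0.0071, -0.7075], [-0.0577, 0.996, 0.0676], [0.7052, 0.0886, -0.7035]]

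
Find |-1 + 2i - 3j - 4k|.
√30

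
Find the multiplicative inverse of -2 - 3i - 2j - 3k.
-0.0769 + 0.1154i + 0.0769j + 0.1154k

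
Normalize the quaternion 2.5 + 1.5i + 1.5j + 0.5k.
0.7538 + 0.4523i + 0.4523j + 0.1508k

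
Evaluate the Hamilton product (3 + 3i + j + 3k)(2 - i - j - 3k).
19 + 3i + 5j - 5k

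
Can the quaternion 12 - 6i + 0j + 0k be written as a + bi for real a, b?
Yes. The quaternion 12 - 6i has j- and k-coefficients y = z = 0, so it lies in the complex subalgebra spanned by 1 and i.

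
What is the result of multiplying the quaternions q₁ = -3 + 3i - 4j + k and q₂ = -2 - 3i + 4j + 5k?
26 - 21i - 22j - 17k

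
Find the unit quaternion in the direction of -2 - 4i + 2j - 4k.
-0.3162 - 0.6325i + 0.3162j - 0.6325k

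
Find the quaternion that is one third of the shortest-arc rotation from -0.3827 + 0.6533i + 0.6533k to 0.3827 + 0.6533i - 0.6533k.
-0.4913 + 0.2351i + 0.8387k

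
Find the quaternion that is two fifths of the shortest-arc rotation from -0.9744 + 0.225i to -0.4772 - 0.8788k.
-0.8952 + 0.1543i - 0.4182k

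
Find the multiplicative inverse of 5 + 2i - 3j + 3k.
0.1064 - 0.0426i + 0.0638j - 0.0638k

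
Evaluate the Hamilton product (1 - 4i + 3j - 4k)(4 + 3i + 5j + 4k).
17 + 19i + 21j - 41k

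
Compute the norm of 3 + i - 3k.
√19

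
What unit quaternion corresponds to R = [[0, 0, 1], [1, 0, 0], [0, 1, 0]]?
0.5 + 0.5i + 0.5j + 0.5k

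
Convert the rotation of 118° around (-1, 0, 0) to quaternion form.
0.515 - 0.8572i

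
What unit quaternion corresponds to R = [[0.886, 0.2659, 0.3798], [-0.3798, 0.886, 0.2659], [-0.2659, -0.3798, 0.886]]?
0.9563 - 0.1688i + 0.1688j - 0.1688k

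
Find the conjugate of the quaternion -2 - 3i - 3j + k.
-2 + 3i + 3j - k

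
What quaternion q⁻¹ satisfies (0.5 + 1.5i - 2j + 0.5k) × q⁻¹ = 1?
0.0741 - 0.2222i + 0.2963j - 0.0741k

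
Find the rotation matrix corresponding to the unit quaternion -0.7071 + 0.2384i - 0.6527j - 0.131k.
[[0.1136, -0.4965, 0.8606], [-0.1259, 0.852, 0.5082], [-0.9855, -0.1661, 0.0343]]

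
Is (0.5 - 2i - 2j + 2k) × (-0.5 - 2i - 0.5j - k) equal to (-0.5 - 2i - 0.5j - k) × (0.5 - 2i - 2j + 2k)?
No: pq = -3.25 + 3i - 5.25j - 4.5k ≠ -3.25 - 3i + 6.75j + 1.5k = qp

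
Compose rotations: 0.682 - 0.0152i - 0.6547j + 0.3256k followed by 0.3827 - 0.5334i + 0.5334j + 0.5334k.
0.4284 + 0.1533i + 0.2788j + 0.8457k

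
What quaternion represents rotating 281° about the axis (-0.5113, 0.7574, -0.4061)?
-0.7716 - 0.3252i + 0.4818j - 0.2583k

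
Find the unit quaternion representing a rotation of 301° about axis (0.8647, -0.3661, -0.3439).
-0.8704 + 0.4258i - 0.1803j - 0.1693k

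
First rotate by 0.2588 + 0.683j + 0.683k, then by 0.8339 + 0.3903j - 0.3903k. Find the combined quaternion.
0.2158 + 0.5331i + 0.6706j + 0.4685k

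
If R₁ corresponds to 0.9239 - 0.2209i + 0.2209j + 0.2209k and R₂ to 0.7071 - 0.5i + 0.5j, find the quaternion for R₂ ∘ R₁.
0.4324 - 0.5077i + 0.7286j + 0.1562k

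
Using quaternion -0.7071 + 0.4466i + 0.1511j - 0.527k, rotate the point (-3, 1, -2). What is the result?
(-0.438, -3.54, -1.131)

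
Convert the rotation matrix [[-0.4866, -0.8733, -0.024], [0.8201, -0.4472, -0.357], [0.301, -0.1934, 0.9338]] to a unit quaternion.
0.5 + 0.0818i - 0.1625j + 0.8467k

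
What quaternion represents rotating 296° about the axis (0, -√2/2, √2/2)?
-0.848 - 0.3747j + 0.3747k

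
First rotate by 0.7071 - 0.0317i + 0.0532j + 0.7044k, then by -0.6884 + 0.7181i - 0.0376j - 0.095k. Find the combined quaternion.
-0.3951 + 0.5082i - 0.566j - 0.5151k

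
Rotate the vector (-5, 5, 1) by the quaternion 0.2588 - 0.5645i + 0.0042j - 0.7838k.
(4.035, -1.992, -5.545)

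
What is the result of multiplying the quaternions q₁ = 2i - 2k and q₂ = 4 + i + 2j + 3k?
4 + 12i - 8j - 4k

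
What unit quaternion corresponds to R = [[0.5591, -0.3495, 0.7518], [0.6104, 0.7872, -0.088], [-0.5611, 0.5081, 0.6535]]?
0.866 + 0.1721i + 0.379j + 0.2771k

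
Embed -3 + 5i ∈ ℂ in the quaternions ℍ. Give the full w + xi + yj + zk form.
-3 + 5i + 0j + 0k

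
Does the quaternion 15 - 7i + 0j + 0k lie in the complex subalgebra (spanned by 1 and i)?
Yes. The quaternion 15 - 7i has j- and k-coefficients y = z = 0, so it lies in the complex subalgebra spanned by 1 and i.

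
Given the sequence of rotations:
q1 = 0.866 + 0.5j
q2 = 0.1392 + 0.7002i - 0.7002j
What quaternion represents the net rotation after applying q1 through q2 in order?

q2 · q1 = 0.4706 + 0.6064i - 0.5368j + 0.3501k
0.4706 + 0.6064i - 0.5368j + 0.3501k


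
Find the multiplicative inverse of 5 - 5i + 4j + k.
0.0746 + 0.0746i - 0.0597j - 0.0149k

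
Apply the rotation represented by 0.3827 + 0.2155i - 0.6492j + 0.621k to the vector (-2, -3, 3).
(2.806, -3.712, 0.588)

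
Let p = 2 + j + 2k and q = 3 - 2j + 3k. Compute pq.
2 + 7i - j + 12k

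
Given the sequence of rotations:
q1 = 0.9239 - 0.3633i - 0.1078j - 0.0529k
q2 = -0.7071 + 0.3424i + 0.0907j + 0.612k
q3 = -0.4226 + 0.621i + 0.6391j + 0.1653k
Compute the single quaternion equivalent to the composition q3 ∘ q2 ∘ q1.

q2 · q1 = -0.4867 + 0.6344i - 0.0442j + 0.5989k
q3 · q2 · q1 = -0.259 - 0.1803i - 0.5594j - 0.7664k
-0.259 - 0.1803i - 0.5594j - 0.7664k


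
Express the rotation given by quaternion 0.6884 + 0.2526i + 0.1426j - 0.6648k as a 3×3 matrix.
[[0.0754, 0.9873, -0.1395], [-0.8433, -0.0115, -0.5374], [-0.5322, 0.1582, 0.8317]]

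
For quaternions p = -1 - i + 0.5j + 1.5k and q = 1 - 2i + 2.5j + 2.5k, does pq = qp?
No: pq = -8 - 1.5i - 2.5j - 2.5k ≠ -8 + 3.5i - 1.5j + 0.5k = qp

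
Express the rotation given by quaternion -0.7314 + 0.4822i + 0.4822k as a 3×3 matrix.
[[0.535, 0.7054, 0.465], [-0.7054, 0.0699, 0.7054], [0.465, -0.7054, 0.535]]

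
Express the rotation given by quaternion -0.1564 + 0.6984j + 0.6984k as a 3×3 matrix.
[[-0.9511, 0.2185, -0.2185], [-0.2185, 0.0245, 0.9755], [0.2185, 0.9755, 0.0245]]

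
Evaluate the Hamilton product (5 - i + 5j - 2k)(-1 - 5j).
20 - 9i - 30j + 7k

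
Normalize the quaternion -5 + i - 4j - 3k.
-0.7001 + 0.14i - 0.5601j - 0.4201k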